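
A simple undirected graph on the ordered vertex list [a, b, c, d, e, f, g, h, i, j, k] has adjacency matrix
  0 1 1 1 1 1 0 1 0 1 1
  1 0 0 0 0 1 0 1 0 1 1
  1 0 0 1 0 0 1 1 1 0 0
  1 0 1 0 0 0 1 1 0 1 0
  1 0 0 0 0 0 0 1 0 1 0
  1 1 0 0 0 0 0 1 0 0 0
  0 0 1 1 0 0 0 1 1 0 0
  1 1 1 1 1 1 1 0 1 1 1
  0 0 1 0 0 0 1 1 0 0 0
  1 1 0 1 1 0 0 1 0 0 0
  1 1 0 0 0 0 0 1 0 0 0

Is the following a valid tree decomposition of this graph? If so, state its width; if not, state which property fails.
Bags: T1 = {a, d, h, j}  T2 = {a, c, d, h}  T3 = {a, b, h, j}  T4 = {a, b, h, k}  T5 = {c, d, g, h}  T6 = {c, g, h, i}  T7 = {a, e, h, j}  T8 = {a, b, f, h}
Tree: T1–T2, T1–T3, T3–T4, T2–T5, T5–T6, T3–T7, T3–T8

Vertex coverage: the bags together contain {a, b, c, d, e, f, g, h, i, j, k}, the full vertex set. Edge coverage: each edge of G has both endpoints in at least one bag. Running intersection: for every vertex, the bags containing it form a connected subtree. All three properties hold, so this is a valid tree decomposition of width max|bag| − 1 = 3, and hence tw(G) ≤ 3.

Yes; width 3.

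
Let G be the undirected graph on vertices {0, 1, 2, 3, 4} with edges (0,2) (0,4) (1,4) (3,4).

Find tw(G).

1

A width-1 tree decomposition is:
Bags: B1 = {0, 2}  B2 = {0, 4}  B3 = {1, 4}  B4 = {3, 4}
Tree: B1–B2, B2–B3, B3–B4
Each bag holds 2 vertices, so the decomposition has width 1, which upper-bounds the treewidth. Any graph with an edge has treewidth ≥ 1, and G has the edge 2–0. Therefore the treewidth is 1.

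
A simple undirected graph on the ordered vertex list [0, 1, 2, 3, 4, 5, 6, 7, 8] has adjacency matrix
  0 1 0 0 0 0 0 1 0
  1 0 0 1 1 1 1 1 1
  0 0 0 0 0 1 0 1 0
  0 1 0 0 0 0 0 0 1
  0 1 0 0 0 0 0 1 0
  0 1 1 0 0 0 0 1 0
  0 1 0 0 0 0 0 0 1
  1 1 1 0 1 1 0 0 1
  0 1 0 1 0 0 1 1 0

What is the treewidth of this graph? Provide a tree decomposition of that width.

Each bag holds 3 vertices, so the decomposition has width 2, which upper-bounds the treewidth. On the other hand G contains the 3-clique {1, 3, 8}. A clique must lie in a single bag of any decomposition, so no decomposition can have width below 2. The upper and lower bounds meet at 2, so that is the treewidth.

Treewidth 2.
One such decomposition:
Bags: B1 = {1, 7, 8}  B2 = {1, 4, 7}  B3 = {0, 1, 7}  B4 = {1, 6, 8}  B5 = {1, 3, 8}  B6 = {1, 5, 7}  B7 = {2, 5, 7}
Tree: B1–B2, B2–B3, B1–B4, B4–B5, B3–B6, B6–B7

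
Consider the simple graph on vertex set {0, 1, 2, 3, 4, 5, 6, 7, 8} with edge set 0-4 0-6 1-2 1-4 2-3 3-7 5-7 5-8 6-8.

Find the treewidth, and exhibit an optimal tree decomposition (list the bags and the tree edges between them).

The largest bag has 3 vertices, giving width 2; this decomposition certifies tw(G) ≤ 2. The edges 6–0–4–1–2–3–7–5–8–6 form a cycle, so G is not a tree and its treewidth is at least 2. The upper and lower bounds meet at 2, so that is the treewidth.

Treewidth 2.
One optimal decomposition is:
Bags: B1 = {0, 4, 6}  B2 = {1, 4, 6}  B3 = {1, 2, 6}  B4 = {2, 3, 6}  B5 = {3, 6, 7}  B6 = {5, 6, 7}  B7 = {5, 6, 8}
Tree: B1–B2, B2–B3, B3–B4, B4–B5, B5–B6, B6–B7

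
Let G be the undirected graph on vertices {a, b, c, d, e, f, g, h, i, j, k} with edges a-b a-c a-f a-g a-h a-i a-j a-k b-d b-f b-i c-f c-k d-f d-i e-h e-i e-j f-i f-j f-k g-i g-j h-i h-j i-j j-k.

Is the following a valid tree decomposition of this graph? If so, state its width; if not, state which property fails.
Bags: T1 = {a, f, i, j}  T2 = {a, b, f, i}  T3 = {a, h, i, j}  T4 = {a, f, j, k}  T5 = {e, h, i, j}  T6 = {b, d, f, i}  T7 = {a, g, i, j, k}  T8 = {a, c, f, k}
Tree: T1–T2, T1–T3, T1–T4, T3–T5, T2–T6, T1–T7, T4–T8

A tree decomposition must satisfy three properties: every vertex lies in some bag; for every edge, both endpoints lie together in some bag; and for every vertex, the bags containing it form a connected subtree. Here bags containing vertex k are not connected in the tree, so the decomposition is invalid.

No — bags containing vertex k are not connected in the tree.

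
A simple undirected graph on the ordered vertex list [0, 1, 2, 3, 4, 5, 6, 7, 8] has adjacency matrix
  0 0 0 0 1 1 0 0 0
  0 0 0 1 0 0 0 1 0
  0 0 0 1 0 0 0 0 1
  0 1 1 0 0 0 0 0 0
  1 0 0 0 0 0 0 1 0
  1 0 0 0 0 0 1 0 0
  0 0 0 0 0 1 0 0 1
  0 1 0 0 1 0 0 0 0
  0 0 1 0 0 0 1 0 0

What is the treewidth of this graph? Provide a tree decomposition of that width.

Treewidth 2.
One such decomposition:
Bags: B1 = {0, 4, 5}  B2 = {4, 5, 6}  B3 = {4, 6, 8}  B4 = {2, 4, 8}  B5 = {2, 3, 4}  B6 = {1, 3, 4}  B7 = {1, 4, 7}
Tree: B1–B2, B2–B3, B3–B4, B4–B5, B5–B6, B6–B7

Each bag holds 3 vertices, so the decomposition has width 2, which upper-bounds the treewidth. The edges 4–0–5–6–8–2–3–1–7–4 form a cycle, so G is not a tree and its treewidth is at least 2. Hence tw(G) = 2 exactly.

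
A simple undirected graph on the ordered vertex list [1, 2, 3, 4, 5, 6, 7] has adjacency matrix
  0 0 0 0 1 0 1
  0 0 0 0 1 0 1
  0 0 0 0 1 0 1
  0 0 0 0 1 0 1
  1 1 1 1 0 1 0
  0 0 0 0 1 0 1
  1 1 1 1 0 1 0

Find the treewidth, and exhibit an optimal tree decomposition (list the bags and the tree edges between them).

Treewidth 2.
One such decomposition:
Bags: B1 = {4, 5, 7}  B2 = {3, 5, 7}  B3 = {1, 5, 7}  B4 = {5, 6, 7}  B5 = {2, 5, 7}
Tree: B1–B2, B2–B3, B3–B4, B4–B5

Every bag has size at most 3, so the width is 3 − 1 = 2 and tw(G) ≤ 2. The edges 7–4–5–3–7 form a cycle, so G is not a tree and its treewidth is at least 2. The upper and lower bounds meet at 2, so that is the treewidth.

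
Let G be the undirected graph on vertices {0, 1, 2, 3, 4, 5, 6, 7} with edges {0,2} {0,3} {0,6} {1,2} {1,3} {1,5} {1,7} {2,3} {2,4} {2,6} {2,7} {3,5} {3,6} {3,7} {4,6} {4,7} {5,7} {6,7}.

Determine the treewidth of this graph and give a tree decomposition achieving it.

Treewidth 3.
Bags: B1 = {1, 2, 3, 7}  B2 = {2, 3, 6, 7}  B3 = {2, 4, 6, 7}  B4 = {0, 2, 3, 6}  B5 = {1, 3, 5, 7}
Tree: B1–B2, B2–B3, B2–B4, B1–B5

Each bag holds 4 vertices, so the decomposition has width 3, which upper-bounds the treewidth. For the lower bound, the 4 vertices {1, 2, 3, 7} are pairwise adjacent, and any tree decomposition puts a clique entirely inside one bag — forcing width ≥ 3. Combining the bounds, tw(G) = 3.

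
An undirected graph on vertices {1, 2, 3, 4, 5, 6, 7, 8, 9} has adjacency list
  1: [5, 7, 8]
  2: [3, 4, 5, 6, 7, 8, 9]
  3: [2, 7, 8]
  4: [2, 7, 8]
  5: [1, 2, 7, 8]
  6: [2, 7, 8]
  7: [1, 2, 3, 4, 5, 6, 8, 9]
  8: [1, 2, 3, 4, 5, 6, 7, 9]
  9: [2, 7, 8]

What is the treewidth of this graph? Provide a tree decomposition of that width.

The largest bag has 4 vertices, giving width 3; this decomposition certifies tw(G) ≤ 3. For the lower bound, the 4 vertices {1, 5, 7, 8} are pairwise adjacent, and any tree decomposition puts a clique entirely inside one bag — forcing width ≥ 3. Combining the bounds, tw(G) = 3.

Treewidth 3.
One optimal decomposition is:
Bags: B1 = {2, 7, 8, 9}  B2 = {2, 6, 7, 8}  B3 = {2, 4, 7, 8}  B4 = {2, 3, 7, 8}  B5 = {2, 5, 7, 8}  B6 = {1, 5, 7, 8}
Tree: B1–B2, B1–B3, B1–B4, B1–B5, B5–B6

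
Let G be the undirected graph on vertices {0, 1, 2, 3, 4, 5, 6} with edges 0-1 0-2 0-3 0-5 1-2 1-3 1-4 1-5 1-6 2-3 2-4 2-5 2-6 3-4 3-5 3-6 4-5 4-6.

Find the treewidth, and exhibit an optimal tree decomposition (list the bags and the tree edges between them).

Treewidth 4.
Bags: B1 = {1, 2, 3, 4, 6}  B2 = {1, 2, 3, 4, 5}  B3 = {0, 1, 2, 3, 5}
Tree: B1–B2, B2–B3

Every bag has size at most 5, so the width is 5 − 1 = 4 and tw(G) ≤ 4. For the lower bound, the 5 vertices {0, 1, 2, 3, 5} are pairwise adjacent, and any tree decomposition puts a clique entirely inside one bag — forcing width ≥ 4. Hence tw(G) = 4 exactly.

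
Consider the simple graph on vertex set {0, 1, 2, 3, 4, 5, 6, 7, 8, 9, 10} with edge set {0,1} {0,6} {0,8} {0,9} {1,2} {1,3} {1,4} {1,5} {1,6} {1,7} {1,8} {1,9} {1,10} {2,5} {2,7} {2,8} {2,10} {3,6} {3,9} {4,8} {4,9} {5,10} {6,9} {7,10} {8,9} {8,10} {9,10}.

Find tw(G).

A width-3 tree decomposition is:
Bags: B1 = {0, 1, 8, 9}  B2 = {1, 4, 8, 9}  B3 = {1, 8, 9, 10}  B4 = {1, 2, 8, 10}  B5 = {1, 2, 7, 10}  B6 = {0, 1, 6, 9}  B7 = {1, 2, 5, 10}  B8 = {1, 3, 6, 9}
Tree: B1–B2, B1–B3, B3–B4, B4–B5, B1–B6, B4–B7, B6–B8
Every bag has size at most 4, so the width is 4 − 1 = 3 and tw(G) ≤ 3. For the lower bound, the 4 vertices {0, 1, 8, 9} are pairwise adjacent, and any tree decomposition puts a clique entirely inside one bag — forcing width ≥ 3. The upper and lower bounds meet at 3, so that is the treewidth.

3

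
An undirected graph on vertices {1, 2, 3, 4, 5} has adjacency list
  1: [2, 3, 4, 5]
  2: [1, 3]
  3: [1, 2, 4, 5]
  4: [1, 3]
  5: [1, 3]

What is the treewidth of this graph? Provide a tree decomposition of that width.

Each bag holds 3 vertices, so the decomposition has width 2, which upper-bounds the treewidth. For the lower bound, the 3 vertices {1, 2, 3} are pairwise adjacent, and any tree decomposition puts a clique entirely inside one bag — forcing width ≥ 2. The upper and lower bounds meet at 2, so that is the treewidth.

Treewidth 2.
One optimal decomposition is:
Bags: B1 = {1, 3, 5}  B2 = {1, 3, 4}  B3 = {1, 2, 3}
Tree: B1–B2, B2–B3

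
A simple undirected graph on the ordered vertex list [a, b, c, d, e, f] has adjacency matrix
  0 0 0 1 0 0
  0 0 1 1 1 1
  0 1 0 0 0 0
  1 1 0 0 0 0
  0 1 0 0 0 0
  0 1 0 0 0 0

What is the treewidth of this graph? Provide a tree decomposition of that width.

Each bag holds 2 vertices, so the decomposition has width 1, which upper-bounds the treewidth. G has an edge, so its treewidth is at least 1. Hence tw(G) = 1 exactly.

Treewidth 1.
Bags: B1 = {a, d}  B2 = {b, d}  B3 = {b, e}  B4 = {b, c}  B5 = {b, f}
Tree: B1–B2, B2–B3, B2–B4, B3–B5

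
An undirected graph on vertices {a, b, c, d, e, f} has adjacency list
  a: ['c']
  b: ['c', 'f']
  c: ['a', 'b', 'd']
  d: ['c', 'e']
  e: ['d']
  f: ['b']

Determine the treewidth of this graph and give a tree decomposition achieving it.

Treewidth 1.
One optimal decomposition is:
Bags: B1 = {c, d}  B2 = {a, c}  B3 = {b, c}  B4 = {b, f}  B5 = {d, e}
Tree: B1–B2, B1–B3, B3–B4, B1–B5

The largest bag has 2 vertices, giving width 1; this decomposition certifies tw(G) ≤ 1. Any graph with an edge has treewidth ≥ 1, and G has the edge d–c. Therefore the treewidth is 1.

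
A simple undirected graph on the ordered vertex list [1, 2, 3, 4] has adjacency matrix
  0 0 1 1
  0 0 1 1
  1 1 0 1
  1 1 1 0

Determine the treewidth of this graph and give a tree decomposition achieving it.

Every bag has size at most 3, so the width is 3 − 1 = 2 and tw(G) ≤ 2. For the lower bound, the 3 vertices {1, 3, 4} are pairwise adjacent, and any tree decomposition puts a clique entirely inside one bag — forcing width ≥ 2. Hence tw(G) = 2 exactly.

Treewidth 2.
One such decomposition:
Bags: B1 = {2, 3, 4}  B2 = {1, 3, 4}
Tree: B1–B2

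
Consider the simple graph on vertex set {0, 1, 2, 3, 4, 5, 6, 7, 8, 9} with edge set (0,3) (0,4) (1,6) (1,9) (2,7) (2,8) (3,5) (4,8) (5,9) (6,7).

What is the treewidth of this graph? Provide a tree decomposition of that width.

Every bag has size at most 3, so the width is 3 − 1 = 2 and tw(G) ≤ 2. For the lower bound, G contains the cycle 7–2–8–4–0–3–5–9–1–6–7, so G is not a forest; only forests have treewidth ≤ 1, hence tw(G) ≥ 2. The upper and lower bounds meet at 2, so that is the treewidth.

Treewidth 2.
One optimal decomposition is:
Bags: B1 = {2, 7, 8}  B2 = {4, 7, 8}  B3 = {0, 4, 7}  B4 = {0, 3, 7}  B5 = {3, 5, 7}  B6 = {5, 7, 9}  B7 = {1, 7, 9}  B8 = {1, 6, 7}
Tree: B1–B2, B2–B3, B3–B4, B4–B5, B5–B6, B6–B7, B7–B8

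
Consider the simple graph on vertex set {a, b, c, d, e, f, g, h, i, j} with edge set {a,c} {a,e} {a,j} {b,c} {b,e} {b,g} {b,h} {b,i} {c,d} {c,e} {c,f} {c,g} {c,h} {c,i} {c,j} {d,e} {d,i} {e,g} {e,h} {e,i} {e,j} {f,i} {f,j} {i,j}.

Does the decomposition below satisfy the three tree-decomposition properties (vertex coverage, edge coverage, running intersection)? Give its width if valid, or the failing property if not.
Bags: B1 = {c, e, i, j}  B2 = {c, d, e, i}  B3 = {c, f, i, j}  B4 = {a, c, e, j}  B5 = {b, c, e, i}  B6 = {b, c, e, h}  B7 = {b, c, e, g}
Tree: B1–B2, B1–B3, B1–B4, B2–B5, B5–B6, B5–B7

Yes; width 3.

Every vertex of G appears in some bag (union = {a, b, c, d, e, f, g, h, i, j}); every edge is covered by a bag; and for each vertex v the set of bags containing v is connected in the bag tree. The decomposition is therefore valid. The largest bag has 4 vertices, so the width is 3.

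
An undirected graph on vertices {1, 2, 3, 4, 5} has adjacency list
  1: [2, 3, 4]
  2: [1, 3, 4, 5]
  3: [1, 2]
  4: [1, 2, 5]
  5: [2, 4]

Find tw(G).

2

A width-2 tree decomposition is:
Bags: B1 = {1, 2, 4}  B2 = {1, 2, 3}  B3 = {2, 4, 5}
Tree: B1–B2, B1–B3
Every bag has size at most 3, so the width is 3 − 1 = 2 and tw(G) ≤ 2. Conversely, {1, 2, 3} is a clique of size 3, and the vertices of any clique must share a bag in every tree decomposition; so some bag has ≥ 3 vertices and tw(G) ≥ 2. Combining the bounds, tw(G) = 2.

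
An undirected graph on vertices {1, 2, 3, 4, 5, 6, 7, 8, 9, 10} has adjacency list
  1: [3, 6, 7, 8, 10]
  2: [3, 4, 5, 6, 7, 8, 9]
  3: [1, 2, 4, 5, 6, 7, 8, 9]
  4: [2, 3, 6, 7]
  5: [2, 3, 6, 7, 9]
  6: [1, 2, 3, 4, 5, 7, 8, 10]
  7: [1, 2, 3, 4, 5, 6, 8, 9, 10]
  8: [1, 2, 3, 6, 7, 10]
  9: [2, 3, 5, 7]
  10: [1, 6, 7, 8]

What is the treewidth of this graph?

4

A width-4 tree decomposition is:
Bags: B1 = {2, 3, 4, 6, 7}  B2 = {2, 3, 5, 6, 7}  B3 = {2, 3, 6, 7, 8}  B4 = {2, 3, 5, 7, 9}  B5 = {1, 3, 6, 7, 8}  B6 = {1, 6, 7, 8, 10}
Tree: B1–B2, B2–B3, B2–B4, B3–B5, B5–B6
Each bag holds 5 vertices, so the decomposition has width 4, which upper-bounds the treewidth. Conversely, {1, 6, 7, 8, 10} is a clique of size 5, and the vertices of any clique must share a bag in every tree decomposition; so some bag has ≥ 5 vertices and tw(G) ≥ 4. Hence tw(G) = 4 exactly.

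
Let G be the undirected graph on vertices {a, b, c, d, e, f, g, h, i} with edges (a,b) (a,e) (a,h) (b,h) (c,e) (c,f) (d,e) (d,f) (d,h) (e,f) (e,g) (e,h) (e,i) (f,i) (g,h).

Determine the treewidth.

2

A width-2 tree decomposition is:
Bags: B1 = {a, e, h}  B2 = {d, e, h}  B3 = {d, e, f}  B4 = {e, f, i}  B5 = {c, e, f}  B6 = {e, g, h}  B7 = {a, b, h}
Tree: B1–B2, B2–B3, B3–B4, B3–B5, B1–B6, B1–B7
Every bag has size at most 3, so the width is 3 − 1 = 2 and tw(G) ≤ 2. For the lower bound, the 3 vertices {e, g, h} are pairwise adjacent, and any tree decomposition puts a clique entirely inside one bag — forcing width ≥ 2. The upper and lower bounds meet at 2, so that is the treewidth.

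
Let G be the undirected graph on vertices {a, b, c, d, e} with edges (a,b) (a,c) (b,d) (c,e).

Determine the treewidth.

1

A width-1 tree decomposition is:
Bags: B1 = {c, e}  B2 = {a, c}  B3 = {a, b}  B4 = {b, d}
Tree: B1–B2, B2–B3, B3–B4
Every bag has size at most 2, so the width is 2 − 1 = 1 and tw(G) ≤ 1. Any graph with an edge has treewidth ≥ 1, and G has the edge e–c. Combining the bounds, tw(G) = 1.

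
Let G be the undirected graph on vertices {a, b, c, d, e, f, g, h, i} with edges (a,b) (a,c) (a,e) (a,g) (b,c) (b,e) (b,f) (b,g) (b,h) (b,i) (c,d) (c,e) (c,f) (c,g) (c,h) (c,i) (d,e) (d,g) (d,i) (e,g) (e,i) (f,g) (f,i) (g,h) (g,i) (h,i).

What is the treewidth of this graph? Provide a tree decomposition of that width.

Every bag has size at most 5, so the width is 5 − 1 = 4 and tw(G) ≤ 4. For the lower bound, the 5 vertices {c, d, e, g, i} are pairwise adjacent, and any tree decomposition puts a clique entirely inside one bag — forcing width ≥ 4. The upper and lower bounds meet at 4, so that is the treewidth.

Treewidth 4.
One optimal decomposition is:
Bags: B1 = {b, c, e, g, i}  B2 = {c, d, e, g, i}  B3 = {b, c, f, g, i}  B4 = {b, c, g, h, i}  B5 = {a, b, c, e, g}
Tree: B1–B2, B1–B3, B1–B4, B1–B5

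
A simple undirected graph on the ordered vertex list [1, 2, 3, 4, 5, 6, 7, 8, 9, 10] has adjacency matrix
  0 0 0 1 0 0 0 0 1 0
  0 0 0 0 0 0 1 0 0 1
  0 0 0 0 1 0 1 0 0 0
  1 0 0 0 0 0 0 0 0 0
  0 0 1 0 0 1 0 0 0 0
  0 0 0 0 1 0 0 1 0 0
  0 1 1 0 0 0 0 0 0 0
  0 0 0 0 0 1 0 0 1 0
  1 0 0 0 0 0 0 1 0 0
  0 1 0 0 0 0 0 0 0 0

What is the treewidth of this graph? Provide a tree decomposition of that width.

Treewidth 1.
One such decomposition:
Bags: B1 = {1, 4}  B2 = {1, 9}  B3 = {8, 9}  B4 = {6, 8}  B5 = {5, 6}  B6 = {3, 5}  B7 = {3, 7}  B8 = {2, 7}  B9 = {2, 10}
Tree: B1–B2, B2–B3, B3–B4, B4–B5, B5–B6, B6–B7, B7–B8, B8–B9

Every bag has size at most 2, so the width is 2 − 1 = 1 and tw(G) ≤ 1. Any graph with an edge has treewidth ≥ 1, and G has the edge 4–1. Hence tw(G) = 1 exactly.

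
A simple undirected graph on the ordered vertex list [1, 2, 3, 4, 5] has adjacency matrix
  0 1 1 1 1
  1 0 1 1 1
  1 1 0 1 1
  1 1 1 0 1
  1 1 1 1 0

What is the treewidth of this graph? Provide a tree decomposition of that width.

A single bag containing all 5 vertices is trivially a valid decomposition of width 4. For the lower bound, the 5 vertices {1, 2, 3, 4, 5} are pairwise adjacent, and any tree decomposition puts a clique entirely inside one bag — forcing width ≥ 4. Combining the bounds, tw(G) = 4.

Treewidth 4.
One such decomposition:
Bags: B1 = {1, 2, 3, 4, 5}
Tree: (single bag)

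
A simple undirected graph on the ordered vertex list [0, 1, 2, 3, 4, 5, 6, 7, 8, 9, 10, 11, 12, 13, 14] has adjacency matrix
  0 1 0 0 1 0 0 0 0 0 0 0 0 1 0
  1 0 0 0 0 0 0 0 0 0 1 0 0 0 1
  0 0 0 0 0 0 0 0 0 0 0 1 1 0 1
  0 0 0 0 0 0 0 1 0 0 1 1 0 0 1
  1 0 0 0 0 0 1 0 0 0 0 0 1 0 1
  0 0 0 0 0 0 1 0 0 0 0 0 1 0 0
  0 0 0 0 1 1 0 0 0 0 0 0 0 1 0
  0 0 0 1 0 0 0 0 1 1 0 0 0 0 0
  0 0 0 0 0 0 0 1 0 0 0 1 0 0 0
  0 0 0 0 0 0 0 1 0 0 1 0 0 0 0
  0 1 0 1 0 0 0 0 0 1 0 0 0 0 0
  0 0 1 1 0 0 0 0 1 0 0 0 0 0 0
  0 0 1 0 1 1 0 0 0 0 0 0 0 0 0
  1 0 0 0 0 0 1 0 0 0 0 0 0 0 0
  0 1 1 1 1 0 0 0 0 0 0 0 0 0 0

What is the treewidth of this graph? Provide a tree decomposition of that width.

Every bag has size at most 4, so the width is 4 − 1 = 3 and tw(G) ≤ 3. For the lower bound: the 4 vertex sets {5,6,13}, {0}, {4}, {1,2,12,14} are disjoint, each induces a connected subgraph, and every pair is joined by at least one edge of G. Contracting each set to a single vertex therefore yields K_{4} as a minor, and since treewidth is minor-monotone, tw(G) ≥ tw(K_{4}) = 3. Therefore the treewidth is 3.

Treewidth 3.
One optimal decomposition is:
Bags: B1 = {0, 5, 6, 13}  B2 = {0, 4, 5, 6}  B3 = {0, 4, 5, 12}  B4 = {0, 1, 4, 12}  B5 = {1, 4, 12, 14}  B6 = {1, 2, 12, 14}  B7 = {1, 2, 10, 14}  B8 = {2, 3, 10, 14}  B9 = {2, 3, 10, 11}  B10 = {3, 9, 10, 11}  B11 = {3, 7, 9, 11}  B12 = {7, 8, 9, 11}
Tree: B1–B2, B2–B3, B3–B4, B4–B5, B5–B6, B6–B7, B7–B8, B8–B9, B9–B10, B10–B11, B11–B12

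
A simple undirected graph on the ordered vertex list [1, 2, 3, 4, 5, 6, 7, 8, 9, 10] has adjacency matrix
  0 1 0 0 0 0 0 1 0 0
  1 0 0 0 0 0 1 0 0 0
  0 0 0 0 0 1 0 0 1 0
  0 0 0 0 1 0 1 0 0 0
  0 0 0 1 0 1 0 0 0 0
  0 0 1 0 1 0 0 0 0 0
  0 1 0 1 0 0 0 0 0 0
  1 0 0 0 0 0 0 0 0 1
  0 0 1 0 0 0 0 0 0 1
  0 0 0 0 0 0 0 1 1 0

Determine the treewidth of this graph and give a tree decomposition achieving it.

Treewidth 2.
One optimal decomposition is:
Bags: B1 = {1, 2, 7}  B2 = {1, 7, 8}  B3 = {7, 8, 10}  B4 = {7, 9, 10}  B5 = {3, 7, 9}  B6 = {3, 6, 7}  B7 = {5, 6, 7}  B8 = {4, 5, 7}
Tree: B1–B2, B2–B3, B3–B4, B4–B5, B5–B6, B6–B7, B7–B8

Every bag has size at most 3, so the width is 3 − 1 = 2 and tw(G) ≤ 2. The edges 7–2–1–8–10–9–3–6–5–4–7 form a cycle, so G is not a tree and its treewidth is at least 2. Combining the bounds, tw(G) = 2.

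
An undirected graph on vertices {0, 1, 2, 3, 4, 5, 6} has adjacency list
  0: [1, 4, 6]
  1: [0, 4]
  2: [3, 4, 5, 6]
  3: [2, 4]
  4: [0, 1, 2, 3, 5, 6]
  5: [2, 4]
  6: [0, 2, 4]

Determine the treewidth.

A width-2 tree decomposition is:
Bags: B1 = {2, 4, 6}  B2 = {2, 3, 4}  B3 = {2, 4, 5}  B4 = {0, 4, 6}  B5 = {0, 1, 4}
Tree: B1–B2, B1–B3, B1–B4, B4–B5
Each bag holds 3 vertices, so the decomposition has width 2, which upper-bounds the treewidth. For the lower bound, the 3 vertices {0, 1, 4} are pairwise adjacent, and any tree decomposition puts a clique entirely inside one bag — forcing width ≥ 2. Hence tw(G) = 2 exactly.

2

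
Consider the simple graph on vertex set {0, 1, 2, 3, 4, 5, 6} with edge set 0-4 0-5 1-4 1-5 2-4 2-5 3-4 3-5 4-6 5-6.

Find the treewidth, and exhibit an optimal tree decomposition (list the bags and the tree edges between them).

Each bag holds 3 vertices, so the decomposition has width 2, which upper-bounds the treewidth. The edges 4–3–5–0–4 form a cycle, so G is not a tree and its treewidth is at least 2. Hence tw(G) = 2 exactly.

Treewidth 2.
Bags: B1 = {3, 4, 5}  B2 = {0, 4, 5}  B3 = {2, 4, 5}  B4 = {4, 5, 6}  B5 = {1, 4, 5}
Tree: B1–B2, B2–B3, B3–B4, B4–B5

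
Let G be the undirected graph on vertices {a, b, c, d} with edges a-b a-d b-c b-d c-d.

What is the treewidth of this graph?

2

A width-2 tree decomposition is:
Bags: B1 = {b, c, d}  B2 = {a, b, d}
Tree: B1–B2
Every bag has size at most 3, so the width is 3 − 1 = 2 and tw(G) ≤ 2. On the other hand G contains the 3-clique {b, c, d}. A clique must lie in a single bag of any decomposition, so no decomposition can have width below 2. Hence tw(G) = 2 exactly.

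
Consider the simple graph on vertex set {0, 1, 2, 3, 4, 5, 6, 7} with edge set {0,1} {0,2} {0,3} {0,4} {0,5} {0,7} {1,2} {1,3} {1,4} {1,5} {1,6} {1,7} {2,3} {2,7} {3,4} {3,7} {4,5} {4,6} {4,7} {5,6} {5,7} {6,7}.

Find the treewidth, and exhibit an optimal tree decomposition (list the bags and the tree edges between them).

Each bag holds 5 vertices, so the decomposition has width 4, which upper-bounds the treewidth. For the lower bound, the 5 vertices {0, 1, 2, 3, 7} are pairwise adjacent, and any tree decomposition puts a clique entirely inside one bag — forcing width ≥ 4. The upper and lower bounds meet at 4, so that is the treewidth.

Treewidth 4.
One optimal decomposition is:
Bags: B1 = {0, 1, 3, 4, 7}  B2 = {0, 1, 4, 5, 7}  B3 = {1, 4, 5, 6, 7}  B4 = {0, 1, 2, 3, 7}
Tree: B1–B2, B2–B3, B1–B4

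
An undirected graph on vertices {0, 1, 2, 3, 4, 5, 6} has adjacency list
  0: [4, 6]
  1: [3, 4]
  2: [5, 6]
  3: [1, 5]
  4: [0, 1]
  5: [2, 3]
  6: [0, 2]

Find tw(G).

2

A width-2 tree decomposition is:
Bags: B1 = {0, 4, 6}  B2 = {2, 4, 6}  B3 = {2, 4, 5}  B4 = {3, 4, 5}  B5 = {1, 3, 4}
Tree: B1–B2, B2–B3, B3–B4, B4–B5
Every bag has size at most 3, so the width is 3 − 1 = 2 and tw(G) ≤ 2. For the lower bound, G contains the cycle 4–0–6–2–5–3–1–4, so G is not a forest; only forests have treewidth ≤ 1, hence tw(G) ≥ 2. The upper and lower bounds meet at 2, so that is the treewidth.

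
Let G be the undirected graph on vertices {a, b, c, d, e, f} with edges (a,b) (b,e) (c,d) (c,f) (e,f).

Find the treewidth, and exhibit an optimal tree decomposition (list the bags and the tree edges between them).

Each bag holds 2 vertices, so the decomposition has width 1, which upper-bounds the treewidth. G has an edge, so its treewidth is at least 1. Therefore the treewidth is 1.

Treewidth 1.
One optimal decomposition is:
Bags: B1 = {c, d}  B2 = {c, f}  B3 = {e, f}  B4 = {b, e}  B5 = {a, b}
Tree: B1–B2, B2–B3, B3–B4, B4–B5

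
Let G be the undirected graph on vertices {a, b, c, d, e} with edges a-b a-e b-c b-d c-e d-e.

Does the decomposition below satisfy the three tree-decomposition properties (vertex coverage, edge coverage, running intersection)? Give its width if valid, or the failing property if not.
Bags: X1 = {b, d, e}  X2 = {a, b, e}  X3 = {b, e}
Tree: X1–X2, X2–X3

A tree decomposition must satisfy three properties: every vertex lies in some bag; for every edge, both endpoints lie together in some bag; and for every vertex, the bags containing it form a connected subtree. Here vertex c appears in no bag, so the decomposition is invalid.

No — vertex c appears in no bag.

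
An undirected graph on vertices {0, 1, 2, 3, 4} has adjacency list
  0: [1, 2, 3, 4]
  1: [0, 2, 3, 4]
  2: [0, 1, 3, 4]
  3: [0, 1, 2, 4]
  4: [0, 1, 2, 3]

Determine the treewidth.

4

A width-4 tree decomposition is:
Bags: B1 = {0, 1, 2, 3, 4}
Tree: (single bag)
With just one bag of size 5, the width is 5 − 1 = 4, so tw(G) ≤ 4. Conversely, {0, 1, 2, 3, 4} is a clique of size 5, and the vertices of any clique must share a bag in every tree decomposition; so some bag has ≥ 5 vertices and tw(G) ≥ 4. The upper and lower bounds meet at 4, so that is the treewidth.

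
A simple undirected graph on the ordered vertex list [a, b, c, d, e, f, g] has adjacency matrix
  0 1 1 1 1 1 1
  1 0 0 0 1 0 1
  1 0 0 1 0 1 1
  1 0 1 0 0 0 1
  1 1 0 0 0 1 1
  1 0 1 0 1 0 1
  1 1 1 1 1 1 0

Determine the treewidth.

A width-3 tree decomposition is:
Bags: B1 = {a, e, f, g}  B2 = {a, b, e, g}  B3 = {a, c, f, g}  B4 = {a, c, d, g}
Tree: B1–B2, B1–B3, B3–B4
The largest bag has 4 vertices, giving width 3; this decomposition certifies tw(G) ≤ 3. Conversely, {a, c, d, g} is a clique of size 4, and the vertices of any clique must share a bag in every tree decomposition; so some bag has ≥ 4 vertices and tw(G) ≥ 3. Therefore the treewidth is 3.

3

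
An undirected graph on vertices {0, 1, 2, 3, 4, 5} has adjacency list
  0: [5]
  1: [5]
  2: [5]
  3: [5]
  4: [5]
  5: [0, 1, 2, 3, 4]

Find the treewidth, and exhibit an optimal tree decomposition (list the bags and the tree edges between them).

Every bag has size at most 2, so the width is 2 − 1 = 1 and tw(G) ≤ 1. Any graph with an edge has treewidth ≥ 1, and G has the edge 5–3. Hence tw(G) = 1 exactly.

Treewidth 1.
One such decomposition:
Bags: B1 = {3, 5}  B2 = {4, 5}  B3 = {0, 5}  B4 = {2, 5}  B5 = {1, 5}
Tree: B1–B2, B2–B3, B3–B4, B4–B5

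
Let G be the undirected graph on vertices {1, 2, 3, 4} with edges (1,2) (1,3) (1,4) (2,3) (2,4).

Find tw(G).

A width-2 tree decomposition is:
Bags: B1 = {1, 2, 3}  B2 = {1, 2, 4}
Tree: B1–B2
Each bag holds 3 vertices, so the decomposition has width 2, which upper-bounds the treewidth. On the other hand G contains the 3-clique {1, 2, 3}. A clique must lie in a single bag of any decomposition, so no decomposition can have width below 2. Hence tw(G) = 2 exactly.

2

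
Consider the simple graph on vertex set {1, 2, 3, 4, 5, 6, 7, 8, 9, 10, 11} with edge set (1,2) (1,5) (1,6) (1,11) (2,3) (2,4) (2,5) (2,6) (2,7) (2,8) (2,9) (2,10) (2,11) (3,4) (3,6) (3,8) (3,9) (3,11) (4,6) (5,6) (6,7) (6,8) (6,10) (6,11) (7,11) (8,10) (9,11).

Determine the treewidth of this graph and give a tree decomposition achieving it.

Treewidth 3.
One optimal decomposition is:
Bags: B1 = {2, 3, 6, 8}  B2 = {2, 3, 6, 11}  B3 = {2, 3, 4, 6}  B4 = {2, 6, 7, 11}  B5 = {1, 2, 6, 11}  B6 = {1, 2, 5, 6}  B7 = {2, 3, 9, 11}  B8 = {2, 6, 8, 10}
Tree: B1–B2, B1–B3, B2–B4, B4–B5, B5–B6, B2–B7, B1–B8

The largest bag has 4 vertices, giving width 3; this decomposition certifies tw(G) ≤ 3. For the lower bound, the 4 vertices {2, 3, 9, 11} are pairwise adjacent, and any tree decomposition puts a clique entirely inside one bag — forcing width ≥ 3. The upper and lower bounds meet at 3, so that is the treewidth.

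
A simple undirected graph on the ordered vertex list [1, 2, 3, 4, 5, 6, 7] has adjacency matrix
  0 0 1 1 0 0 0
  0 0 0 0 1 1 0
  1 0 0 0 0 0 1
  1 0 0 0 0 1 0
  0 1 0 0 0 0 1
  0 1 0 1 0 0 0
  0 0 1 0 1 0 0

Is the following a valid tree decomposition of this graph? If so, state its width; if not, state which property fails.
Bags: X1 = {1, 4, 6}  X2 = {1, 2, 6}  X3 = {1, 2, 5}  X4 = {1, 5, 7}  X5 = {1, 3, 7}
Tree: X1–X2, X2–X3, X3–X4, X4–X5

Yes; width 2.

Every vertex of G appears in some bag (union = {1, 2, 3, 4, 5, 6, 7}); every edge is covered by a bag; and for each vertex v the set of bags containing v is connected in the bag tree. The decomposition is therefore valid. The largest bag has 3 vertices, so the width is 2.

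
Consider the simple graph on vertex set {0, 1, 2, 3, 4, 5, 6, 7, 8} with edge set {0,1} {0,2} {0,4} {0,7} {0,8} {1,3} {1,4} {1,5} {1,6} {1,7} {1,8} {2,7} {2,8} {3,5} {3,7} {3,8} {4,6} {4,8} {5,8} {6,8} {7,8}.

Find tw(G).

A width-3 tree decomposition is:
Bags: B1 = {0, 1, 4, 8}  B2 = {0, 1, 7, 8}  B3 = {0, 2, 7, 8}  B4 = {1, 3, 7, 8}  B5 = {1, 3, 5, 8}  B6 = {1, 4, 6, 8}
Tree: B1–B2, B2–B3, B2–B4, B4–B5, B1–B6
Every bag has size at most 4, so the width is 4 − 1 = 3 and tw(G) ≤ 3. Conversely, {0, 1, 4, 8} is a clique of size 4, and the vertices of any clique must share a bag in every tree decomposition; so some bag has ≥ 4 vertices and tw(G) ≥ 3. Hence tw(G) = 3 exactly.

3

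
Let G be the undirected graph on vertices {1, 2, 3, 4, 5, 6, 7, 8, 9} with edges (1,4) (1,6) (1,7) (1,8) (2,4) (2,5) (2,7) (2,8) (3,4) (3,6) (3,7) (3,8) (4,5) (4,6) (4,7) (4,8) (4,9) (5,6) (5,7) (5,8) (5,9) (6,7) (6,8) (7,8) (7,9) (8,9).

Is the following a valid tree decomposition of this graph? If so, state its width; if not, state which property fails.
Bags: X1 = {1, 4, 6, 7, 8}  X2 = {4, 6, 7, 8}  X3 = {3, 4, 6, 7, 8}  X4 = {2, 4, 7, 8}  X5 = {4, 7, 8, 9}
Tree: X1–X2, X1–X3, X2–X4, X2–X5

No — vertex 5 appears in no bag.

A tree decomposition must satisfy three properties: every vertex lies in some bag; for every edge, both endpoints lie together in some bag; and for every vertex, the bags containing it form a connected subtree. Here vertex 5 appears in no bag, so the decomposition is invalid.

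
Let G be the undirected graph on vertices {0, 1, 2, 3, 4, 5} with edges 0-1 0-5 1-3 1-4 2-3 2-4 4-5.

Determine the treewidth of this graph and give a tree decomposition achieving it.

The largest bag has 3 vertices, giving width 2; this decomposition certifies tw(G) ≤ 2. Since 0–5–4–1–0 is a cycle in G, G is not acyclic. Forests are exactly the graphs of treewidth ≤ 1, so tw(G) ≥ 2. Hence tw(G) = 2 exactly.

Treewidth 2.
One optimal decomposition is:
Bags: B1 = {0, 1, 5}  B2 = {1, 4, 5}  B3 = {1, 3, 4}  B4 = {2, 3, 4}
Tree: B1–B2, B2–B3, B3–B4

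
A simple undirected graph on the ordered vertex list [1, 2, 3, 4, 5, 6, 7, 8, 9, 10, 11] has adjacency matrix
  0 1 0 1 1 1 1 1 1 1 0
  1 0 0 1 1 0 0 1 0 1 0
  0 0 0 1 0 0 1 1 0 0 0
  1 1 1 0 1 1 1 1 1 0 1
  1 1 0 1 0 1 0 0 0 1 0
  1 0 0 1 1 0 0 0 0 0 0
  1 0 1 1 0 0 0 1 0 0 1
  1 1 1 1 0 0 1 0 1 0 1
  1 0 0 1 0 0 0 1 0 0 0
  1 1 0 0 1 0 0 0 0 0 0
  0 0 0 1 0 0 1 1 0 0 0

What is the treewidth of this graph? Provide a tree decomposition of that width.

Treewidth 3.
Bags: B1 = {1, 4, 8, 9}  B2 = {1, 2, 4, 8}  B3 = {1, 4, 7, 8}  B4 = {4, 7, 8, 11}  B5 = {3, 4, 7, 8}  B6 = {1, 2, 4, 5}  B7 = {1, 2, 5, 10}  B8 = {1, 4, 5, 6}
Tree: B1–B2, B1–B3, B3–B4, B3–B5, B2–B6, B6–B7, B6–B8

Every bag has size at most 4, so the width is 4 − 1 = 3 and tw(G) ≤ 3. For the lower bound, the 4 vertices {1, 2, 5, 10} are pairwise adjacent, and any tree decomposition puts a clique entirely inside one bag — forcing width ≥ 3. Combining the bounds, tw(G) = 3.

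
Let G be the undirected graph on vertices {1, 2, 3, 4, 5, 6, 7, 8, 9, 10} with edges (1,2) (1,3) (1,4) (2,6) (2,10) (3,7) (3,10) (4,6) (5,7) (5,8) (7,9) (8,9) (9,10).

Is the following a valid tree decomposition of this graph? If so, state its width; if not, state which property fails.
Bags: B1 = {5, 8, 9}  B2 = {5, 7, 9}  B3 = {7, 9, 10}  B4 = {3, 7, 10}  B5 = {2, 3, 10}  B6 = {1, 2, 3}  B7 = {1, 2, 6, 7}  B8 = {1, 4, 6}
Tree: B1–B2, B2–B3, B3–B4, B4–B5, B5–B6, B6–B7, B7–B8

No — bags containing vertex 7 are not connected in the tree.

A tree decomposition must satisfy three properties: every vertex lies in some bag; for every edge, both endpoints lie together in some bag; and for every vertex, the bags containing it form a connected subtree. Here bags containing vertex 7 are not connected in the tree, so the decomposition is invalid.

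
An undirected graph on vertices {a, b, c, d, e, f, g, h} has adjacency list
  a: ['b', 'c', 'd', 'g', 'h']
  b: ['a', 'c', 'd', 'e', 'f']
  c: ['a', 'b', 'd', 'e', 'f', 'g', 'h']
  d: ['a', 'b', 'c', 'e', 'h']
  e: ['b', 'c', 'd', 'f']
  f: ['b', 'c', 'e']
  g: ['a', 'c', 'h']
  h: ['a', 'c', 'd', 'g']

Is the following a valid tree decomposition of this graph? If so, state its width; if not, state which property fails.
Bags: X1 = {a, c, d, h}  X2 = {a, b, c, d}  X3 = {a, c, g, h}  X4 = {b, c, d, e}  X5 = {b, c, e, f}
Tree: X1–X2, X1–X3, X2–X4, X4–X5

Yes; width 3.

Vertex coverage: the bags together contain {a, b, c, d, e, f, g, h}, the full vertex set. Edge coverage: each edge of G has both endpoints in at least one bag. Running intersection: for every vertex, the bags containing it form a connected subtree. All three properties hold, so this is a valid tree decomposition of width max|bag| − 1 = 3, and hence tw(G) ≤ 3.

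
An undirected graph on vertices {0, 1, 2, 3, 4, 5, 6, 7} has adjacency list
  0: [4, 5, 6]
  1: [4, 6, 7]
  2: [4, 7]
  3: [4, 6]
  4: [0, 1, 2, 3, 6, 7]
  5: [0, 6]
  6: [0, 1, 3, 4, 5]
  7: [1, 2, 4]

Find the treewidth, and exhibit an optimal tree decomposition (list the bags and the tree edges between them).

Treewidth 2.
Bags: B1 = {1, 4, 6}  B2 = {1, 4, 7}  B3 = {0, 4, 6}  B4 = {0, 5, 6}  B5 = {2, 4, 7}  B6 = {3, 4, 6}
Tree: B1–B2, B1–B3, B3–B4, B2–B5, B3–B6

Each bag holds 3 vertices, so the decomposition has width 2, which upper-bounds the treewidth. Conversely, {2, 4, 7} is a clique of size 3, and the vertices of any clique must share a bag in every tree decomposition; so some bag has ≥ 3 vertices and tw(G) ≥ 2. Combining the bounds, tw(G) = 2.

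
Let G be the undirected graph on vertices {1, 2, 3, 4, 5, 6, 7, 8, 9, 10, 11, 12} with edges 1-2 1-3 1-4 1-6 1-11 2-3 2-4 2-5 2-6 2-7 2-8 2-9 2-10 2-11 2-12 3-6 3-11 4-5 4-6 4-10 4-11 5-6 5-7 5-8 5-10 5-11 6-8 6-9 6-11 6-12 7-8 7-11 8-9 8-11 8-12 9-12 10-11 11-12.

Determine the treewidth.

A width-4 tree decomposition is:
Bags: B1 = {2, 5, 6, 8, 11}  B2 = {2, 5, 7, 8, 11}  B3 = {2, 4, 5, 6, 11}  B4 = {2, 4, 5, 10, 11}  B5 = {1, 2, 4, 6, 11}  B6 = {2, 6, 8, 11, 12}  B7 = {1, 2, 3, 6, 11}  B8 = {2, 6, 8, 9, 12}
Tree: B1–B2, B1–B3, B3–B4, B3–B5, B1–B6, B5–B7, B6–B8
Each bag holds 5 vertices, so the decomposition has width 4, which upper-bounds the treewidth. On the other hand G contains the 5-clique {2, 6, 8, 9, 12}. A clique must lie in a single bag of any decomposition, so no decomposition can have width below 4. The upper and lower bounds meet at 4, so that is the treewidth.

4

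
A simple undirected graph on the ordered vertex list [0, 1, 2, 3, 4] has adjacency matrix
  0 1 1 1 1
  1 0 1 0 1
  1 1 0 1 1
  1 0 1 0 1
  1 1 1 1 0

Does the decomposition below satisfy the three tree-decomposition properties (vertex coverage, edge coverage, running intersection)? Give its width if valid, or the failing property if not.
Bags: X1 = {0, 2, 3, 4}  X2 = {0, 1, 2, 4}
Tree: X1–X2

Yes; width 3.

Checking the three conditions: (i) the bags cover all of {0, 1, 2, 3, 4}; (ii) for each edge, some bag contains both endpoints; (iii) the bags containing any fixed vertex form a subtree. All hold, so the decomposition is valid with width 4 − 1 = 3.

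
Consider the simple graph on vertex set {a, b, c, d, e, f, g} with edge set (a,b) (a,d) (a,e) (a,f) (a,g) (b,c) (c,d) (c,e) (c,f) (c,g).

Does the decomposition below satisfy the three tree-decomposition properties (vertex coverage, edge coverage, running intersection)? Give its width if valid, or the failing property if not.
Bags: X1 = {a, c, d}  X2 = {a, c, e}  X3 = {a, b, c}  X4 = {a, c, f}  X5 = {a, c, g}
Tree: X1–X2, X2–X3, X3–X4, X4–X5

Every vertex of G appears in some bag (union = {a, b, c, d, e, f, g}); every edge is covered by a bag; and for each vertex v the set of bags containing v is connected in the bag tree. The decomposition is therefore valid. The largest bag has 3 vertices, so the width is 2.

Yes; width 2.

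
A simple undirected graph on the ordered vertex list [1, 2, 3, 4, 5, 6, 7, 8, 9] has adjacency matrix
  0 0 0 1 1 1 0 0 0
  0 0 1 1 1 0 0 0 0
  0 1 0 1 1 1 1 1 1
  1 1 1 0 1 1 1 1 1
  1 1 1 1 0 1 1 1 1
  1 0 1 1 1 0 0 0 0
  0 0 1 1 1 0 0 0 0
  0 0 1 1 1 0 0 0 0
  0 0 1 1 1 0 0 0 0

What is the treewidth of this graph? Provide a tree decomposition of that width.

Every bag has size at most 4, so the width is 4 − 1 = 3 and tw(G) ≤ 3. Conversely, {1, 4, 5, 6} is a clique of size 4, and the vertices of any clique must share a bag in every tree decomposition; so some bag has ≥ 4 vertices and tw(G) ≥ 3. Combining the bounds, tw(G) = 3.

Treewidth 3.
One optimal decomposition is:
Bags: B1 = {3, 4, 5, 9}  B2 = {3, 4, 5, 6}  B3 = {3, 4, 5, 8}  B4 = {1, 4, 5, 6}  B5 = {2, 3, 4, 5}  B6 = {3, 4, 5, 7}
Tree: B1–B2, B2–B3, B2–B4, B3–B5, B5–B6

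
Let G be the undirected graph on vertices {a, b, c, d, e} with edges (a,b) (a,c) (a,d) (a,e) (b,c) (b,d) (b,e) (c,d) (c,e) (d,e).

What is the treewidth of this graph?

A width-4 tree decomposition is:
Bags: B1 = {a, b, c, d, e}
Tree: (single bag)
A single bag containing all 5 vertices is trivially a valid decomposition of width 4. On the other hand G contains the 5-clique {a, b, c, d, e}. A clique must lie in a single bag of any decomposition, so no decomposition can have width below 4. Therefore the treewidth is 4.

4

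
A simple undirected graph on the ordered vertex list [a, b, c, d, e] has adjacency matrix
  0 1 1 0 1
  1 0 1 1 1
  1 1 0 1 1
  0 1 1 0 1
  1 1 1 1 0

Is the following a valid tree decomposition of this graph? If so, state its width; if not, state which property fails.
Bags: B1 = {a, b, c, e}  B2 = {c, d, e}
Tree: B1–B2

No — edge (b,d) lies in no bag.

A tree decomposition must satisfy three properties: every vertex lies in some bag; for every edge, both endpoints lie together in some bag; and for every vertex, the bags containing it form a connected subtree. Here edge (b,d) lies in no bag, so the decomposition is invalid.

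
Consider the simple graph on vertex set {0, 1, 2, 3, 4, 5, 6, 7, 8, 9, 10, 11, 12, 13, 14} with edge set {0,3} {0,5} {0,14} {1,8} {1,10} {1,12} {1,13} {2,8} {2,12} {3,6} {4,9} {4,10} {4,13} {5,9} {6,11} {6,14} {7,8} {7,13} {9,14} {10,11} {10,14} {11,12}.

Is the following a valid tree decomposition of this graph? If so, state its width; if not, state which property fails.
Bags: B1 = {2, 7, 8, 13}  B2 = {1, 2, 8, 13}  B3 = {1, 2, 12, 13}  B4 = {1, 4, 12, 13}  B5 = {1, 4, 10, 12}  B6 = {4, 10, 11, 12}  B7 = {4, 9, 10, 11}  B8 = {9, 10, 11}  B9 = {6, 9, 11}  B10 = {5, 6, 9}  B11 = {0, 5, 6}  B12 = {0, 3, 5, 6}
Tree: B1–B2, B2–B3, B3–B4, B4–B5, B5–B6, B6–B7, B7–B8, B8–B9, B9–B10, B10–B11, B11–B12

A tree decomposition must satisfy three properties: every vertex lies in some bag; for every edge, both endpoints lie together in some bag; and for every vertex, the bags containing it form a connected subtree. Here vertex 14 appears in no bag, so the decomposition is invalid.

No — vertex 14 appears in no bag.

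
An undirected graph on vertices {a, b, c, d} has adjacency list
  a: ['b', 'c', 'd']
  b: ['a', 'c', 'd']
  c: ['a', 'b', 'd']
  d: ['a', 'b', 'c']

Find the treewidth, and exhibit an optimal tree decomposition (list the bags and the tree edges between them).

With just one bag of size 4, the width is 4 − 1 = 3, so tw(G) ≤ 3. For the lower bound, the 4 vertices {a, b, c, d} are pairwise adjacent, and any tree decomposition puts a clique entirely inside one bag — forcing width ≥ 3. Therefore the treewidth is 3.

Treewidth 3.
One optimal decomposition is:
Bags: B1 = {a, b, c, d}
Tree: (single bag)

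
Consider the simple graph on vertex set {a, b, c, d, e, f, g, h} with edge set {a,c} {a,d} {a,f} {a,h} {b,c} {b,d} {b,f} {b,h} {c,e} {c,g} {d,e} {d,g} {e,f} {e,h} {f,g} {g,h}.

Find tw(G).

4

A width-4 tree decomposition is:
Bags: B1 = {a, c, d, f, h}  B2 = {c, d, e, f, h}  B3 = {c, d, f, g, h}  B4 = {b, c, d, f, h}
Tree: B1–B2, B2–B3, B3–B4
Every bag has size at most 5, so the width is 5 − 1 = 4 and tw(G) ≤ 4. For the lower bound: the 5 vertex sets {a,f}, {e,h}, {c,g}, {d}, {b} are disjoint, each induces a connected subgraph, and every pair is joined by at least one edge of G. Contracting each set to a single vertex therefore yields K_{5} as a minor, and since treewidth is minor-monotone, tw(G) ≥ tw(K_{5}) = 4. Combining the bounds, tw(G) = 4.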